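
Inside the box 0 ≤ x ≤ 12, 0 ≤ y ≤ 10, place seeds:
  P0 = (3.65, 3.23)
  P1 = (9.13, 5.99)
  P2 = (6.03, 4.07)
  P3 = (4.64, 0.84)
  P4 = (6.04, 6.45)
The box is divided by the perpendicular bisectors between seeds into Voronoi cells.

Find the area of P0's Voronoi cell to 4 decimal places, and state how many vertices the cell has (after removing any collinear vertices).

Area of P0's cell: 25.6766 (4 vertices)

1. box [0,12]×[0,10]: [(0, 0) (12, 0) (12, 10) (0, 10)]
2. ⊥bis P0·P1 via (6.39,4.61): [(0, 0) (8.7118, 0) (3.6753, 10) (0, 10)]  |A|=61.9358
3. ⊥bis P0·P2 via (4.84,3.65): [(0, 0) (6.1282, 0) (2.5988, 10) (0, 10)]  |A|=43.6353
4. ⊥bis P0·P3 via (4.145,2.035): [(0, 0.318) (5.2486, 2.4922) (2.5988, 10) (0, 10)]  |A|=35.1644
5. ⊥bis P0·P4 via (4.845,4.84): [(0, 8.4361) (0, 0.318) (5.2486, 2.4922) (4.2691, 5.2674)]  |A|=25.6766
6. canonical 4-gon: [(0, 8.4361) (0, 0.318) (5.2486, 2.4922) (4.2691, 5.2674)]
7. shoelace: 25.6766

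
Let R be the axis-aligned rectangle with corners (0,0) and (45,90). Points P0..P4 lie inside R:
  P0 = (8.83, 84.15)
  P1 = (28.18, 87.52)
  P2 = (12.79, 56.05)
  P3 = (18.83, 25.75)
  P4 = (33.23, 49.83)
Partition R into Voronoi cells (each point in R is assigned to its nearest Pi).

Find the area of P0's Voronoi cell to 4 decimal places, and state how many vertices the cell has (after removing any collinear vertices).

Area of P0's cell: 389.0437 (4 vertices)

1. box [0,45]×[0,90]: [(0, 0) (45, 0) (45, 90) (0, 90)]
2. ⊥bis P0·P1 via (18.505,85.835): [(0, 0) (33.454, 0) (17.7796, 90) (0, 90)]  |A|=2305.5149
3. ⊥bis P0·P2 via (10.81,70.1): [(0, 68.5766) (20.9954, 71.5354) (17.7796, 90) (0, 90)]  |A|=389.0437
4. ⊥bis P0·P3 via (13.83,54.95): [(0, 68.5766) (20.9954, 71.5354) (17.7796, 90) (0, 90)]  |A|=389.0437
5. ⊥bis P0·P4 via (21.03,66.99): [(0, 68.5766) (20.9954, 71.5354) (17.7796, 90) (0, 90)]  |A|=389.0437
6. canonical 4-gon: [(0, 68.5766) (20.9954, 71.5354) (17.7796, 90) (0, 90)]
7. shoelace: 389.0437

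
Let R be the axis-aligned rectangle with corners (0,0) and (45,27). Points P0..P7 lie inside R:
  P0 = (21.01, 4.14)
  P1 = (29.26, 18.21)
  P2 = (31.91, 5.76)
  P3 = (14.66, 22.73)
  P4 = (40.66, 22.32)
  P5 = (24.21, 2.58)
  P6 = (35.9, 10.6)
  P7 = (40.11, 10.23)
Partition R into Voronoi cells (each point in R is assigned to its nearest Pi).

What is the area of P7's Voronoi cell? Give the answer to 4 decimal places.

1. box [0,45]×[0,27]: [(0, 0) (45, 0) (45, 27) (0, 27)]
2. ⊥bis P7·P0 via (30.56,7.185): [(32.8509, 0) (45, 0) (45, 27) (24.242, 27)]  |A|=444.2452
3. ⊥bis P7·P1 via (34.685,14.22): [(30.2427, 8.1801) (32.8509, 0) (45, 0) (45, 27) (44.0845, 27)]  |A|=257.5283
4. ⊥bis P7·P2 via (36.01,7.995): [(33.4971, 12.6048) (40.3683, 0) (45, 0) (45, 27) (44.0845, 27)]  |A|=191.0702
5. ⊥bis P7·P3 via (27.385,16.48): [(33.4971, 12.6048) (40.3683, 0) (45, 0) (45, 27) (44.0845, 27)]  |A|=191.0702
6. ⊥bis P7·P4 via (40.385,16.275): [(36.332, 16.4594) (33.4971, 12.6048) (40.3683, 0) (45, 0) (45, 16.0651)]  |A|=138.8533
7. ⊥bis P7·P5 via (32.16,6.405): [(36.332, 16.4594) (33.4971, 12.6048) (40.3683, 0) (45, 0) (45, 16.0651)]  |A|=138.8533
8. ⊥bis P7·P6 via (38.005,10.415): [(38.5274, 16.3595) (37.5449, 5.1794) (40.3683, 0) (45, 0) (45, 16.0651)]  |A|=108.2051
9. canonical 5-gon: [(38.5274, 16.3595) (37.5449, 5.1794) (40.3683, 0) (45, 0) (45, 16.0651)]
10. shoelace: 108.2051

Area of P7's cell: 108.2051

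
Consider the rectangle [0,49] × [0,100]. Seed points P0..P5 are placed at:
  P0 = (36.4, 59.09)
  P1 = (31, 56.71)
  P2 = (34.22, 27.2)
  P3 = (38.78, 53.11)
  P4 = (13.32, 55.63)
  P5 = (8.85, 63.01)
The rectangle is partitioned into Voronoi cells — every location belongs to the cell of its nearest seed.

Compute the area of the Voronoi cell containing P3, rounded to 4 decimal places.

1. box [0,49]×[0,100]: [(0, 0) (49, 0) (49, 100) (0, 100)]
2. ⊥bis P3·P0 via (37.59,56.1): [(0, 41.1394) (0, 0) (49, 0) (49, 60.6411)]  |A|=2493.6231
3. ⊥bis P3·P1 via (34.89,54.91): [(34.9555, 55.0515) (9.4818, 0) (49, 0) (49, 60.6411)]  |A|=1513.6064
4. ⊥bis P3·P2 via (36.5,40.155): [(34.9555, 55.0515) (28.6979, 41.5281) (49, 37.9551) (49, 60.6411)]  |A|=307.763
5. ⊥bis P3·P4 via (26.05,54.37): [(34.9555, 55.0515) (28.6979, 41.5281) (49, 37.9551) (49, 60.6411)]  |A|=307.763
6. ⊥bis P3·P5 via (23.815,58.06): [(34.9555, 55.0515) (28.6979, 41.5281) (49, 37.9551) (49, 60.6411)]  |A|=307.763
7. canonical 4-gon: [(34.9555, 55.0515) (28.6979, 41.5281) (49, 37.9551) (49, 60.6411)]
8. shoelace: 307.763

Area of P3's cell: 307.7630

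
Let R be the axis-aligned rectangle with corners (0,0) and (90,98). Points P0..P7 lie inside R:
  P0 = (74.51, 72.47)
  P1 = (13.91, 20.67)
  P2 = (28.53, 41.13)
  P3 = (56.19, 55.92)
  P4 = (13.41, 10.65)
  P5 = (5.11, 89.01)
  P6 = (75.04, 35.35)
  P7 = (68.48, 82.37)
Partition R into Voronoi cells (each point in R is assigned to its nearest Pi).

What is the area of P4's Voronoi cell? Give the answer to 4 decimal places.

1. box [0,90]×[0,98]: [(0, 0) (90, 0) (90, 98) (0, 98)]
2. ⊥bis P4·P0 via (43.96,41.56): [(0, 85.008) (0, 0) (86.0097, 0)]  |A|=3655.7585
3. ⊥bis P4·P1 via (13.66,15.66): [(73.1697, 12.6905) (0, 16.3416) (0, 0) (86.0097, 0)]  |A|=1143.6079
4. ⊥bis P4·P2 via (20.97,25.89): [(44.7164, 14.1103) (0, 16.3416) (0, 0) (73.161, 0)]  |A|=881.5305
5. ⊥bis P4·P3 via (34.8,33.285): [(66.5542, 3.2773) (44.7164, 14.1103) (0, 16.3416) (0, 0) (70.0223, 0)]  |A|=876.3873
6. ⊥bis P4·P5 via (9.26,49.83): [(66.5542, 3.2773) (44.7164, 14.1103) (0, 16.3416) (0, 0) (70.0223, 0)]  |A|=876.3873
7. ⊥bis P4·P6 via (44.225,23): [(48.55, 12.2086) (44.7164, 14.1103) (0, 16.3416) (0, 0) (53.4429, 0)]  |A|=761.1656
8. ⊥bis P4·P7 via (40.945,46.51): [(48.55, 12.2086) (44.7164, 14.1103) (0, 16.3416) (0, 0) (53.4429, 0)]  |A|=761.1656
9. canonical 5-gon: [(48.55, 12.2086) (44.7164, 14.1103) (0, 16.3416) (0, 0) (53.4429, 0)]
10. shoelace: 761.1656

Area of P4's cell: 761.1656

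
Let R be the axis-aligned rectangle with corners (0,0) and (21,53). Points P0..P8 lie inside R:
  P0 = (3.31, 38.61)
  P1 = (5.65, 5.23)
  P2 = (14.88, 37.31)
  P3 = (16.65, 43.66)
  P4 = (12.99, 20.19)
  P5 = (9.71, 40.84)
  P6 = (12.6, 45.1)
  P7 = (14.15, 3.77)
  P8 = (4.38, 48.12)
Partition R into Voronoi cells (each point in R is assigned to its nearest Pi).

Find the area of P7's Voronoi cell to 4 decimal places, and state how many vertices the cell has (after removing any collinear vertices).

Area of P7's cell: 131.6585 (4 vertices)

1. box [0,21]×[0,53]: [(0, 0) (21, 0) (21, 53) (0, 53)]
2. ⊥bis P7·P0 via (8.73,21.19): [(0, 18.4738) (0, 0) (21, 0) (21, 25.0076)]  |A|=456.5549
3. ⊥bis P7·P1 via (9.9,4.5): [(12.9947, 22.5169) (9.1271, 0) (21, 0) (21, 25.0076)]  |A|=233.7682
4. ⊥bis P7·P2 via (14.515,20.54): [(12.662, 20.5803) (9.1271, 0) (21, 0) (21, 20.3989)]  |A|=207.217
5. ⊥bis P7·P3 via (15.4,23.715): [(12.662, 20.5803) (9.1271, 0) (21, 0) (21, 20.3989)]  |A|=207.217
6. ⊥bis P7·P4 via (13.57,11.98): [(11.1555, 11.8094) (9.1271, 0) (21, 0) (21, 12.5049)]  |A|=131.6585
7. ⊥bis P7·P5 via (11.93,22.305): [(11.1555, 11.8094) (9.1271, 0) (21, 0) (21, 12.5049)]  |A|=131.6585
8. ⊥bis P7·P6 via (13.375,24.435): [(11.1555, 11.8094) (9.1271, 0) (21, 0) (21, 12.5049)]  |A|=131.6585
9. ⊥bis P7·P8 via (9.265,25.945): [(11.1555, 11.8094) (9.1271, 0) (21, 0) (21, 12.5049)]  |A|=131.6585
10. canonical 4-gon: [(11.1555, 11.8094) (9.1271, 0) (21, 0) (21, 12.5049)]
11. shoelace: 131.6585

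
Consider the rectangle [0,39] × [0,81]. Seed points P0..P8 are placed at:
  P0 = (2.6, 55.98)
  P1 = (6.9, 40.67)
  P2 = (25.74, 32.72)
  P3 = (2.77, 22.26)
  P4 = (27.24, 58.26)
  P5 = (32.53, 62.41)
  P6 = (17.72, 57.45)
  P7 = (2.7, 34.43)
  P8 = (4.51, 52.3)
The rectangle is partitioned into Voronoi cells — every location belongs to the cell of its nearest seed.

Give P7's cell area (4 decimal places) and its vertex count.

1. box [0,39]×[0,81]: [(0, 0) (39, 0) (39, 81) (0, 81)]
2. ⊥bis P7·P0 via (2.65,45.205): [(0, 45.1927) (0, 0) (39, 0) (39, 45.3737)]  |A|=1766.0444
3. ⊥bis P7·P1 via (4.8,37.55): [(0, 40.7808) (0, 0) (39, 0) (39, 14.5308)]  |A|=1078.575
4. ⊥bis P7·P2 via (14.22,33.575): [(14.0528, 31.3222) (0, 40.7808) (0, 0) (11.7281, 0)]  |A|=470.2167
5. ⊥bis P7·P3 via (2.735,28.345): [(13.8366, 28.4089) (14.0528, 31.3222) (0, 40.7808) (0, 28.3293)]  |A|=107.6357
6. ⊥bis P7·P4 via (14.97,46.345): [(13.8366, 28.4089) (14.0528, 31.3222) (0, 40.7808) (0, 28.3293)]  |A|=107.6357
7. ⊥bis P7·P5 via (17.615,48.42): [(13.8366, 28.4089) (14.0528, 31.3222) (0, 40.7808) (0, 28.3293)]  |A|=107.6357
8. ⊥bis P7·P6 via (10.21,45.94): [(13.8366, 28.4089) (14.0528, 31.3222) (0, 40.7808) (0, 28.3293)]  |A|=107.6357
9. ⊥bis P7·P8 via (3.605,43.365): [(13.8366, 28.4089) (14.0528, 31.3222) (0, 40.7808) (0, 28.3293)]  |A|=107.6357
10. canonical 4-gon: [(13.8366, 28.4089) (14.0528, 31.3222) (0, 40.7808) (0, 28.3293)]
11. shoelace: 107.6357

Area of P7's cell: 107.6357 (4 vertices)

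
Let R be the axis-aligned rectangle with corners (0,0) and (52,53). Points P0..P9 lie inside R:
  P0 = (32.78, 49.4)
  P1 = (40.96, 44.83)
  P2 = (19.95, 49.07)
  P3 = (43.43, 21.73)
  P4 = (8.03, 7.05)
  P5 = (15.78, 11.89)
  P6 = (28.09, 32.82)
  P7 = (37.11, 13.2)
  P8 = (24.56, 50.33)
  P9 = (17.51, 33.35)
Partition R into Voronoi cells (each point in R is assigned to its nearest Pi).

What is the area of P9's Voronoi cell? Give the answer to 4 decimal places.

1. box [0,52]×[0,53]: [(0, 0) (52, 0) (52, 53) (0, 53)]
2. ⊥bis P9·P0 via (25.145,41.375): [(0, 0) (52, 0) (52, 15.8251) (12.9262, 53) (0, 53)]  |A|=2029.7175
3. ⊥bis P9·P1 via (29.235,39.09): [(0, 0) (48.3716, 0) (30.7069, 36.0834) (12.9262, 53) (0, 53)]  |A|=1795.772
4. ⊥bis P9·P2 via (18.73,41.21): [(0, 44.1172) (0, 0) (48.3716, 0) (30.7069, 36.0834) (26.6028, 39.988)]  |A|=1593.5204
5. ⊥bis P9·P3 via (30.47,27.54): [(0, 44.1172) (0, 0) (18.1237, 0) (32.5825, 32.2522) (30.7069, 36.0834) (26.6028, 39.988)]  |A|=1105.7411
6. ⊥bis P9·P4 via (12.77,20.2): [(0, 44.1172) (0, 24.803) (25.1749, 15.7286) (32.5825, 32.2522) (30.7069, 36.0834) (26.6028, 39.988)]  |A|=651.0038
7. ⊥bis P9·P5 via (16.645,22.62): [(0, 44.1172) (0, 24.803) (3.0059, 23.7195) (27.8591, 21.716) (32.5825, 32.2522) (30.7069, 36.0834) (26.6028, 39.988)]  |A|=573.9121
8. ⊥bis P9·P6 via (22.8,33.085): [(23.1725, 40.5205) (0, 44.1172) (0, 24.803) (3.0059, 23.7195) (22.2531, 22.1679)]  |A|=437.2859
9. ⊥bis P9·P7 via (27.31,23.275): [(23.1725, 40.5205) (0, 44.1172) (0, 24.803) (3.0059, 23.7195) (22.2531, 22.1679)]  |A|=437.2859
10. ⊥bis P9·P8 via (21.035,41.84): [(23.1725, 40.5205) (0, 44.1172) (0, 24.803) (3.0059, 23.7195) (22.2531, 22.1679)]  |A|=437.2859
11. canonical 5-gon: [(23.1725, 40.5205) (0, 44.1172) (0, 24.803) (3.0059, 23.7195) (22.2531, 22.1679)]
12. shoelace: 437.2859

Area of P9's cell: 437.2859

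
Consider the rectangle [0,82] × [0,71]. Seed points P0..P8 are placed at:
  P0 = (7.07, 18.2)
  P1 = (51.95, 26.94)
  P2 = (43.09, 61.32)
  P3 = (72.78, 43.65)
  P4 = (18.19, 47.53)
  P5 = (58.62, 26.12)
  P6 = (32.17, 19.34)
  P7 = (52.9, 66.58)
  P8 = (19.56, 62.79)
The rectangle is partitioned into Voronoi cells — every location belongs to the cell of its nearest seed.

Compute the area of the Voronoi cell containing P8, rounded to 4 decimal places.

Area of P8's cell: 487.6586

1. box [0,82]×[0,71]: [(0, 0) (82, 0) (82, 71) (0, 71)]
2. ⊥bis P8·P0 via (13.315,40.495): [(0, 44.2246) (82, 21.2558) (82, 71) (0, 71)]  |A|=3137.302
3. ⊥bis P8·P1 via (35.755,44.865): [(0, 44.2246) (26.7522, 36.7311) (64.6818, 71) (0, 71)]  |A|=1466.4371
4. ⊥bis P8·P2 via (31.325,62.055): [(0, 44.2246) (26.7522, 36.7311) (29.9218, 39.5948) (31.8838, 71) (0, 71)]  |A|=951.4235
5. ⊥bis P8·P3 via (46.17,53.22): [(0, 44.2246) (26.7522, 36.7311) (29.9218, 39.5948) (31.8838, 71) (0, 71)]  |A|=951.4235
6. ⊥bis P8·P4 via (18.875,55.16): [(0, 56.8545) (30.8272, 54.087) (31.8838, 71) (0, 71)]  |A|=487.6586
7. ⊥bis P8·P5 via (39.09,44.455): [(0, 56.8545) (30.8272, 54.087) (31.8838, 71) (0, 71)]  |A|=487.6586
8. ⊥bis P8·P6 via (25.865,41.065): [(0, 56.8545) (30.8272, 54.087) (31.8838, 71) (0, 71)]  |A|=487.6586
9. ⊥bis P8·P7 via (36.23,64.685): [(0, 56.8545) (30.8272, 54.087) (31.8838, 71) (0, 71)]  |A|=487.6586
10. canonical 4-gon: [(0, 56.8545) (30.8272, 54.087) (31.8838, 71) (0, 71)]
11. shoelace: 487.6586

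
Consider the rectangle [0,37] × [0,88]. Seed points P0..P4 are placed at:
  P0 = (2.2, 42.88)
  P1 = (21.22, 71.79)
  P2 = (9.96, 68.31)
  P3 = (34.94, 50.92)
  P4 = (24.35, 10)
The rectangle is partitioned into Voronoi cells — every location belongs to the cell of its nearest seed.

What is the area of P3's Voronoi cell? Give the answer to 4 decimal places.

1. box [0,37]×[0,88]: [(0, 0) (37, 0) (37, 88) (0, 88)]
2. ⊥bis P3·P0 via (18.57,46.9): [(30.0873, 0) (37, 0) (37, 88) (8.477, 88)]  |A|=1559.1702
3. ⊥bis P3·P1 via (28.08,61.355): [(16.8356, 53.9629) (30.0873, 0) (37, 0) (37, 67.219)]  |A|=864.2319
4. ⊥bis P3·P2 via (22.45,59.615): [(19.9326, 55.9989) (17.2736, 52.1793) (30.0873, 0) (37, 0) (37, 67.219)]  |A|=861.0241
5. ⊥bis P3·P4 via (29.645,30.46): [(19.9326, 55.9989) (17.2736, 52.1793) (22.1296, 32.405) (37, 28.5565) (37, 67.219)]  |A|=536.6967
6. canonical 5-gon: [(19.9326, 55.9989) (17.2736, 52.1793) (22.1296, 32.405) (37, 28.5565) (37, 67.219)]
7. shoelace: 536.6967

Area of P3's cell: 536.6967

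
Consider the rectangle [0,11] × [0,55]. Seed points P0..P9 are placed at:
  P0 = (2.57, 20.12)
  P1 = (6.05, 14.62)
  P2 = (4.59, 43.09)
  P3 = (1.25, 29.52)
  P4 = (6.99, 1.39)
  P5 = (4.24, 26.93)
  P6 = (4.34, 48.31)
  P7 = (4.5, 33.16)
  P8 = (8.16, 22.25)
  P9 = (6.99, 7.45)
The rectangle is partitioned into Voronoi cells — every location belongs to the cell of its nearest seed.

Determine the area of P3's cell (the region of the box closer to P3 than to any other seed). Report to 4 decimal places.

1. box [0,11]×[0,55]: [(0, 0) (11, 0) (11, 55) (0, 55)]
2. ⊥bis P3·P0 via (1.91,24.82): [(0, 24.5518) (11, 26.0965) (11, 55) (0, 55)]  |A|=326.4346
3. ⊥bis P3·P1 via (3.65,22.07): [(0, 24.5518) (11, 26.0965) (11, 55) (0, 55)]  |A|=326.4346
4. ⊥bis P3·P2 via (2.92,36.305): [(0, 37.0237) (0, 24.5518) (11, 26.0965) (11, 34.3163)]  |A|=113.8044
5. ⊥bis P3·P4 via (4.12,15.455): [(0, 37.0237) (0, 24.5518) (11, 26.0965) (11, 34.3163)]  |A|=113.8044
6. ⊥bis P3·P5 via (2.745,28.225): [(8.5448, 34.9206) (0, 37.0237) (0, 25.0561)]  |A|=51.1307
7. ⊥bis P3·P6 via (2.795,38.915): [(8.5448, 34.9206) (0, 37.0237) (0, 25.0561)]  |A|=51.1307
8. ⊥bis P3·P7 via (2.875,31.34): [(4.3232, 30.047) (0, 33.907) (0, 25.0561)]  |A|=19.1322
9. ⊥bis P3·P8 via (4.705,25.885): [(4.3232, 30.047) (0, 33.907) (0, 25.0561)]  |A|=19.1322
10. ⊥bis P3·P9 via (4.12,18.485): [(4.3232, 30.047) (0, 33.907) (0, 25.0561)]  |A|=19.1322
11. canonical 3-gon: [(4.3232, 30.047) (0, 33.907) (0, 25.0561)]
12. shoelace: 19.1322

Area of P3's cell: 19.1322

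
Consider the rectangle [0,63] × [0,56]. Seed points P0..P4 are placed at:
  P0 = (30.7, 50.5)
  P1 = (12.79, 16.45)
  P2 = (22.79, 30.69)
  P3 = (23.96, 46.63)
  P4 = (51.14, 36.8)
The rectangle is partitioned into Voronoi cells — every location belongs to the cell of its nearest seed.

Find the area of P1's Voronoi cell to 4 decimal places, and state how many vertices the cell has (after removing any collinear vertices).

1. box [0,63]×[0,56]: [(0, 0) (63, 0) (63, 56) (0, 56)]
2. ⊥bis P1·P0 via (21.745,33.475): [(0, 44.9127) (0, 0) (63, 0) (63, 11.7752)]  |A|=1785.6692
3. ⊥bis P1·P2 via (17.79,23.57): [(0, 36.063) (0, 0) (51.3537, 0)]  |A|=925.9833
4. ⊥bis P1·P3 via (18.375,31.54): [(0, 36.063) (0, 0) (51.3537, 0)]  |A|=925.9833
5. ⊥bis P1·P4 via (31.965,26.625): [(42.9687, 5.8883) (0, 36.063) (0, 0) (46.0933, 0)]  |A|=910.4957
6. canonical 4-gon: [(42.9687, 5.8883) (0, 36.063) (0, 0) (46.0933, 0)]
7. shoelace: 910.4957

Area of P1's cell: 910.4957 (4 vertices)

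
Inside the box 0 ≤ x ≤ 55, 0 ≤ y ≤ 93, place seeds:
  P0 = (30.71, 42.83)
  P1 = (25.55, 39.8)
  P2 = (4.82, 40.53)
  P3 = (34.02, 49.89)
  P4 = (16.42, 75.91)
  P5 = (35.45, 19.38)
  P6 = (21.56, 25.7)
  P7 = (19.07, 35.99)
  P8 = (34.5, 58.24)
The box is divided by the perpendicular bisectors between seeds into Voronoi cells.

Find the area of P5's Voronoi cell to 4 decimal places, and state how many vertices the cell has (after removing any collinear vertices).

Area of P5's cell: 971.0647 (5 vertices)

1. box [0,55]×[0,93]: [(0, 0) (55, 0) (55, 93) (0, 93)]
2. ⊥bis P5·P0 via (33.08,31.105): [(0, 24.4185) (0, 0) (55, 0) (55, 35.5357)]  |A|=1648.7406
3. ⊥bis P5·P1 via (30.5,29.59): [(34.0145, 31.2939) (0, 14.803) (0, 0) (55, 0) (55, 35.5357)]  |A|=1485.2085
4. ⊥bis P5·P2 via (20.135,29.955): [(34.0145, 31.2939) (14.5401, 21.8524) (0, 0.795) (0, 0) (55, 0) (55, 35.5357)]  |A|=1383.3689
5. ⊥bis P5·P3 via (34.735,34.635): [(34.0145, 31.2939) (14.5401, 21.8524) (0, 0.795) (0, 0) (55, 0) (55, 35.5357)]  |A|=1383.3689
6. ⊥bis P5·P4 via (25.935,47.645): [(34.0145, 31.2939) (14.5401, 21.8524) (0, 0.795) (0, 0) (55, 0) (55, 35.5357)]  |A|=1383.3689
7. ⊥bis P5·P6 via (28.505,22.54): [(34.0145, 31.2939) (32.056, 30.3444) (18.2492, 0) (55, 0) (55, 35.5357)]  |A|=971.0647
8. ⊥bis P5·P7 via (27.26,27.685): [(34.0145, 31.2939) (32.056, 30.3444) (18.2492, 0) (55, 0) (55, 35.5357)]  |A|=971.0647
9. ⊥bis P5·P8 via (34.975,38.81): [(34.0145, 31.2939) (32.056, 30.3444) (18.2492, 0) (55, 0) (55, 35.5357)]  |A|=971.0647
10. canonical 5-gon: [(34.0145, 31.2939) (32.056, 30.3444) (18.2492, 0) (55, 0) (55, 35.5357)]
11. shoelace: 971.0647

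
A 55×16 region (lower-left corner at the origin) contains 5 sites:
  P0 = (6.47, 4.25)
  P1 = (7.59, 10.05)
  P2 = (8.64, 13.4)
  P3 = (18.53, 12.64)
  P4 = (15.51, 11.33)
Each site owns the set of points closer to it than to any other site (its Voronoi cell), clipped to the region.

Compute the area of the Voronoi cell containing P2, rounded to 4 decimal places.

Area of P2's cell: 45.2614

1. box [0,55]×[0,16]: [(0, 0) (55, 0) (55, 16) (0, 16)]
2. ⊥bis P2·P0 via (7.555,8.825): [(0, 10.6167) (44.7664, 0) (55, 0) (55, 16) (0, 16)]  |A|=642.3635
3. ⊥bis P2·P1 via (8.115,11.725): [(0, 14.2685) (45.5233, 0) (55, 0) (55, 16) (0, 16)]  |A|=555.225
4. ⊥bis P2·P3 via (13.585,13.02): [(0, 14.2685) (13.3592, 10.0813) (13.814, 16) (0, 16)]  |A|=52.4461
5. ⊥bis P2·P4 via (12.075,12.365): [(0, 14.2685) (11.5571, 10.6461) (13.1703, 16) (0, 16)]  |A|=45.2614
6. canonical 4-gon: [(0, 14.2685) (11.5571, 10.6461) (13.1703, 16) (0, 16)]
7. shoelace: 45.2614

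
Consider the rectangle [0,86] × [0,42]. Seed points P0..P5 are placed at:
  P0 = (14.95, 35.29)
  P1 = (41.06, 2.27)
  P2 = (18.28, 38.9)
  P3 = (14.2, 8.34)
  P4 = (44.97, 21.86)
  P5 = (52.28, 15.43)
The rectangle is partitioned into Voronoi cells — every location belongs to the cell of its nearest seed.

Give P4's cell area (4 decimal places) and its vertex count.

Area of P4's cell: 720.1940 (6 vertices)

1. box [0,86]×[0,42]: [(0, 0) (86, 0) (86, 42) (0, 42)]
2. ⊥bis P4·P0 via (29.96,28.575): [(17.1764, 0) (86, 0) (86, 42) (35.9659, 42)]  |A|=2496.0103
3. ⊥bis P4·P1 via (43.015,12.065): [(24.2495, 15.8104) (86, 3.4856) (86, 42) (35.9659, 42)]  |A|=1844.328
4. ⊥bis P4·P2 via (31.625,30.38): [(28.7598, 25.8922) (24.2495, 15.8104) (86, 3.4856) (86, 42) (39.0437, 42)]  |A|=1819.5399
5. ⊥bis P4·P3 via (29.585,15.1): [(28.7598, 25.8922) (26.7838, 21.4752) (29.7557, 14.7114) (86, 3.4856) (86, 42) (39.0437, 42)]  |A|=1802.5516
6. ⊥bis P4·P5 via (48.625,18.645): [(28.7598, 25.8922) (26.7838, 21.4752) (29.7557, 14.7114) (42.8637, 12.0952) (69.1685, 42) (39.0437, 42)]  |A|=720.194
7. canonical 6-gon: [(28.7598, 25.8922) (26.7838, 21.4752) (29.7557, 14.7114) (42.8637, 12.0952) (69.1685, 42) (39.0437, 42)]
8. shoelace: 720.194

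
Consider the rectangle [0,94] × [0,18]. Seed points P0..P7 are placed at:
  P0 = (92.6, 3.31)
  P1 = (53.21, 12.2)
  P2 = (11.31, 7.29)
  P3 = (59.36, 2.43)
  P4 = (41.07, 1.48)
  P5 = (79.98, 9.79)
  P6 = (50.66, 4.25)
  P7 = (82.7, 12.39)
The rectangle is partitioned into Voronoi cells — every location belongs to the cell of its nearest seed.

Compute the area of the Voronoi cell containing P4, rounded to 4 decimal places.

1. box [0,94]×[0,18]: [(0, 0) (94, 0) (94, 18) (0, 18)]
2. ⊥bis P4·P0 via (66.835,2.395): [(0, 0) (66.9201, 0) (66.2808, 18) (0, 18)]  |A|=1198.8078
3. ⊥bis P4·P1 via (47.14,6.84): [(0, 0) (53.1799, 0) (37.2854, 18) (0, 18)]  |A|=814.1877
4. ⊥bis P4·P2 via (26.19,4.385): [(25.3339, 0) (53.1799, 0) (37.2854, 18) (28.848, 18)]  |A|=326.5501
5. ⊥bis P4·P3 via (50.215,1.955): [(25.3339, 0) (50.3165, 0) (50.1376, 3.4453) (37.2854, 18) (28.848, 18)]  |A|=321.6174
6. ⊥bis P4·P5 via (60.525,5.635): [(25.3339, 0) (50.3165, 0) (50.1376, 3.4453) (37.2854, 18) (28.848, 18)]  |A|=321.6174
7. ⊥bis P4·P6 via (45.865,2.865): [(25.3339, 0) (46.6925, 0) (43.5389, 10.9181) (37.2854, 18) (28.848, 18)]  |A|=291.1351
8. ⊥bis P4·P7 via (61.885,6.935): [(25.3339, 0) (46.6925, 0) (43.5389, 10.9181) (37.2854, 18) (28.848, 18)]  |A|=291.1351
9. canonical 5-gon: [(25.3339, 0) (46.6925, 0) (43.5389, 10.9181) (37.2854, 18) (28.848, 18)]
10. shoelace: 291.1351

Area of P4's cell: 291.1351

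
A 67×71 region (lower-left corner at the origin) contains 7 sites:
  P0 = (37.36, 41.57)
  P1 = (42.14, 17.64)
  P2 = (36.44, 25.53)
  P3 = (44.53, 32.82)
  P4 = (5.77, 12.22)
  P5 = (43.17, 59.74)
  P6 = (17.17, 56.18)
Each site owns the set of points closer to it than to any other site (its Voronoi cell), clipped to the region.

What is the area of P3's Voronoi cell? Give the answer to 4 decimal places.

1. box [0,67]×[0,71]: [(0, 0) (67, 0) (67, 71) (0, 71)]
2. ⊥bis P3·P0 via (40.945,37.195): [(0, 3.6435) (0, 0) (67, 0) (67, 58.5452)]  |A|=2083.3217
3. ⊥bis P3·P1 via (43.335,25.23): [(29.0819, 27.4741) (67, 21.5041) (67, 58.5452)]  |A|=702.264
4. ⊥bis P3·P2 via (40.485,29.175): [(36.5232, 33.5716) (44.1564, 25.1007) (67, 21.5041) (67, 58.5452)]  |A|=647.4747
5. ⊥bis P3·P4 via (25.15,22.52): [(36.5232, 33.5716) (44.1564, 25.1007) (67, 21.5041) (67, 58.5452)]  |A|=647.4747
6. ⊥bis P3·P5 via (43.85,46.28): [(52.5696, 46.7205) (36.5232, 33.5716) (44.1564, 25.1007) (67, 21.5041) (67, 47.4495)]  |A|=567.4171
7. ⊥bis P3·P6 via (30.85,44.5): [(52.5696, 46.7205) (36.5232, 33.5716) (44.1564, 25.1007) (67, 21.5041) (67, 47.4495)]  |A|=567.4171
8. canonical 5-gon: [(52.5696, 46.7205) (36.5232, 33.5716) (44.1564, 25.1007) (67, 21.5041) (67, 47.4495)]
9. shoelace: 567.4171

Area of P3's cell: 567.4171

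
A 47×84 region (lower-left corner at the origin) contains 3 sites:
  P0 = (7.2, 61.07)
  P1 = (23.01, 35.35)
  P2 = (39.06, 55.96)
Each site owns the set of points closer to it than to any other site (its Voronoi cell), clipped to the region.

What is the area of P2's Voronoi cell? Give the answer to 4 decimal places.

Area of P2's cell: 941.3265

1. box [0,47]×[0,84]: [(0, 0) (47, 0) (47, 84) (0, 84)]
2. ⊥bis P2·P0 via (23.13,58.515): [(13.7448, 0) (47, 0) (47, 84) (27.2175, 84)]  |A|=2227.5815
3. ⊥bis P2·P1 via (31.035,45.655): [(22.1741, 52.5554) (47, 33.2223) (47, 84) (27.2175, 84)]  |A|=941.3265
4. canonical 4-gon: [(22.1741, 52.5554) (47, 33.2223) (47, 84) (27.2175, 84)]
5. shoelace: 941.3265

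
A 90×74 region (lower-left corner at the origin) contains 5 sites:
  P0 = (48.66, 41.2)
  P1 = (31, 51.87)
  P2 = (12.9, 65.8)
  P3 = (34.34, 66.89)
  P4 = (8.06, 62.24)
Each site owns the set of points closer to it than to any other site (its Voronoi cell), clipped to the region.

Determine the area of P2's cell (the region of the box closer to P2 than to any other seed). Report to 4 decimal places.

Area of P2's cell: 242.8618

1. box [0,90]×[0,74]: [(0, 0) (90, 0) (90, 74) (0, 74)]
2. ⊥bis P2·P0 via (30.78,53.5): [(0, 8.7564) (44.8823, 74) (0, 74)]  |A|=1464.1432
3. ⊥bis P2·P1 via (21.95,58.835): [(0, 30.3142) (33.6212, 74) (0, 74)]  |A|=734.3845
4. ⊥bis P2·P3 via (23.62,66.345): [(0, 30.3142) (23.8747, 61.3358) (23.2308, 74) (0, 74)]  |A|=668.5918
5. ⊥bis P2·P4 via (10.48,64.02): [(18.0352, 53.7483) (23.8747, 61.3358) (23.2308, 74) (3.1393, 74)]  |A|=242.8618
6. canonical 4-gon: [(18.0352, 53.7483) (23.8747, 61.3358) (23.2308, 74) (3.1393, 74)]
7. shoelace: 242.8618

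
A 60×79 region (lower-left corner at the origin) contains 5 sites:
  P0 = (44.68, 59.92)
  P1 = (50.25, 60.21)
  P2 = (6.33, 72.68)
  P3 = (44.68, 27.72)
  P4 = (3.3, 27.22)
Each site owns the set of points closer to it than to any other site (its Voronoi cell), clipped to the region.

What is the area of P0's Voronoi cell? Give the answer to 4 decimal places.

Area of P0's cell: 812.5192

1. box [0,60]×[0,79]: [(0, 0) (60, 0) (60, 79) (0, 79)]
2. ⊥bis P0·P1 via (47.465,60.065): [(0, 0) (50.5923, 0) (46.4792, 79) (0, 79)]  |A|=3834.321
3. ⊥bis P0·P2 via (25.505,66.3): [(3.4453, 0) (50.5923, 0) (46.4792, 79) (29.7306, 79)]  |A|=2523.8712
4. ⊥bis P0·P3 via (44.68,43.82): [(18.0253, 43.82) (48.3108, 43.82) (46.4792, 79) (29.7306, 79)]  |A|=827.328
5. ⊥bis P0·P4 via (23.99,43.57): [(19.7341, 48.9556) (23.7924, 43.82) (48.3108, 43.82) (46.4792, 79) (29.7306, 79)]  |A|=812.5192
6. canonical 5-gon: [(19.7341, 48.9556) (23.7924, 43.82) (48.3108, 43.82) (46.4792, 79) (29.7306, 79)]
7. shoelace: 812.5192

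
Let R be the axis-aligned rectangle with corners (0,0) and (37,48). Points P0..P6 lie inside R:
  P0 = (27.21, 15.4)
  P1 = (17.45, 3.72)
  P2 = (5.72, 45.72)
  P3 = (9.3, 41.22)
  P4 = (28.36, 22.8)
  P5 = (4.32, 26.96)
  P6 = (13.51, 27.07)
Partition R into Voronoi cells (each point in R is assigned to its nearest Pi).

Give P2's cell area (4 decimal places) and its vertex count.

Area of P2's cell: 69.3522 (3 vertices)

1. box [0,37]×[0,48]: [(0, 0) (37, 0) (37, 48) (0, 48)]
2. ⊥bis P2·P0 via (16.465,30.56): [(0, 18.8901) (37, 45.1147) (37, 48) (0, 48)]  |A|=591.9129
3. ⊥bis P2·P1 via (11.585,24.72): [(0, 21.4845) (6.0407, 23.1716) (37, 45.1147) (37, 48) (0, 48)]  |A|=584.0768
4. ⊥bis P2·P3 via (7.51,43.47): [(0, 37.4954) (13.2041, 48) (0, 48)]  |A|=69.3522
5. ⊥bis P2·P4 via (17.04,34.26): [(0, 37.4954) (13.2041, 48) (0, 48)]  |A|=69.3522
6. ⊥bis P2·P5 via (5.02,36.34): [(0, 37.4954) (13.2041, 48) (0, 48)]  |A|=69.3522
7. ⊥bis P2·P6 via (9.615,36.395): [(0, 37.4954) (13.2041, 48) (0, 48)]  |A|=69.3522
8. canonical 3-gon: [(0, 37.4954) (13.2041, 48) (0, 48)]
9. shoelace: 69.3522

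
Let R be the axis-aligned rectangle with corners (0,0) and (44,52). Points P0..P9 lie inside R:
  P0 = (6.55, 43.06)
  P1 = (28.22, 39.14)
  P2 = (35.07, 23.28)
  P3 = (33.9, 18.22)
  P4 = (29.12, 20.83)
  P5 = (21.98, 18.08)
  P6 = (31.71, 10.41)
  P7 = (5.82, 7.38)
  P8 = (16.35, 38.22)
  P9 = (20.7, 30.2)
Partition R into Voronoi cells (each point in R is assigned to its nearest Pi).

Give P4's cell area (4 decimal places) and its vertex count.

1. box [0,44]×[0,52]: [(0, 0) (44, 0) (44, 52) (0, 52)]
2. ⊥bis P4·P0 via (17.835,31.945): [(0, 13.8372) (0, 0) (44, 0) (44, 52) (37.5879, 52)]  |A|=1570.7709
3. ⊥bis P4·P1 via (28.67,29.985): [(15.2551, 29.3256) (0, 13.8372) (0, 0) (44, 0) (44, 30.7385)]  |A|=1192.4956
4. ⊥bis P4·P2 via (32.095,22.055): [(28.8265, 29.9927) (15.2551, 29.3256) (0, 13.8372) (0, 0) (41.1765, 0)]  |A|=916.9481
5. ⊥bis P4·P3 via (31.51,19.525): [(32.4374, 21.2235) (28.8265, 29.9927) (15.2551, 29.3256) (0, 13.8372) (0, 0) (20.8489, 0)]  |A|=701.237
6. ⊥bis P4·P5 via (25.55,19.455): [(27.9994, 13.0956) (32.4374, 21.2235) (28.8265, 29.9927) (21.6277, 29.6388)]  |A|=94.8074
7. ⊥bis P4·P6 via (30.415,15.62): [(27.3231, 14.8515) (29.2149, 15.3217) (32.4374, 21.2235) (28.8265, 29.9927) (21.6277, 29.6388)]  |A|=92.9874
8. ⊥bis P4·P7 via (17.47,14.105): [(27.3231, 14.8515) (29.2149, 15.3217) (32.4374, 21.2235) (28.8265, 29.9927) (21.6277, 29.6388)]  |A|=92.9874
9. ⊥bis P4·P8 via (22.735,29.525): [(21.906, 28.9162) (27.3231, 14.8515) (29.2149, 15.3217) (32.4374, 21.2235) (28.8265, 29.9927) (22.9806, 29.7053)]  |A|=92.4894
10. ⊥bis P4·P9 via (24.91,25.515): [(23.6515, 24.3841) (27.3231, 14.8515) (29.2149, 15.3217) (32.4374, 21.2235) (29.1145, 29.2933)]  |A|=71.0978
11. canonical 5-gon: [(23.6515, 24.3841) (27.3231, 14.8515) (29.2149, 15.3217) (32.4374, 21.2235) (29.1145, 29.2933)]
12. shoelace: 71.0978

Area of P4's cell: 71.0978 (5 vertices)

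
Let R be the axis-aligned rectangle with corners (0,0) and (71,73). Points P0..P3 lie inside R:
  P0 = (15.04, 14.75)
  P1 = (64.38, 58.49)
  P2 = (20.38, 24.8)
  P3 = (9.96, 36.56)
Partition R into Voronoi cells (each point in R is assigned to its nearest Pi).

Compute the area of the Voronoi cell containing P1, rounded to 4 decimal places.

Area of P1's cell: 1708.2974

1. box [0,71]×[0,73]: [(0, 0) (71, 0) (71, 73) (0, 73)]
2. ⊥bis P1·P0 via (39.71,36.62): [(71, 1.324) (71, 73) (7.4591, 73)]  |A|=2277.1812
3. ⊥bis P1·P2 via (42.38,41.645): [(71, 4.2665) (71, 73) (18.372, 73)]  |A|=1808.6504
4. ⊥bis P1·P3 via (37.17,47.525): [(36.3836, 49.4764) (71, 4.2665) (71, 73) (26.9042, 73)]  |A|=1708.2974
5. canonical 4-gon: [(36.3836, 49.4764) (71, 4.2665) (71, 73) (26.9042, 73)]
6. shoelace: 1708.2974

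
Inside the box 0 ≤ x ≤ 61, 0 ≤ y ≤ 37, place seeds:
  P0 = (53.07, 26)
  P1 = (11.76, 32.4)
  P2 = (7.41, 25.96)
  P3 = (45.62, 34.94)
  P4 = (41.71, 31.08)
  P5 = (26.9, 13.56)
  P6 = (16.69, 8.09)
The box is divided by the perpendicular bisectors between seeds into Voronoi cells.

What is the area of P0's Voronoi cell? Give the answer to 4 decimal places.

Area of P0's cell: 527.6401

1. box [0,61]×[0,37]: [(0, 0) (61, 0) (61, 37) (0, 37)]
2. ⊥bis P0·P1 via (32.415,29.2): [(27.8912, 0) (61, 0) (61, 37) (33.6234, 37)]  |A|=1118.9803
3. ⊥bis P0·P2 via (30.24,25.98): [(30.2494, 15.2219) (30.2628, 0) (61, 0) (61, 37) (33.6234, 37)]  |A|=1100.9301
4. ⊥bis P0·P3 via (49.345,30.47): [(30.25, 14.5575) (30.2628, 0) (61, 0) (61, 37) (57.181, 37)]  |A|=835.4576
5. ⊥bis P0·P4 via (47.39,28.54): [(47.6044, 29.0195) (34.6274, 0) (61, 0) (61, 37) (57.181, 37)]  |A|=645.7169
6. ⊥bis P0·P5 via (39.985,19.78): [(47.6044, 29.0195) (41.7821, 15.9995) (49.3875, 0) (61, 0) (61, 37) (57.181, 37)]  |A|=527.6401
7. ⊥bis P0·P6 via (34.88,17.045): [(47.6044, 29.0195) (41.7821, 15.9995) (49.3875, 0) (61, 0) (61, 37) (57.181, 37)]  |A|=527.6401
8. canonical 6-gon: [(47.6044, 29.0195) (41.7821, 15.9995) (49.3875, 0) (61, 0) (61, 37) (57.181, 37)]
9. shoelace: 527.6401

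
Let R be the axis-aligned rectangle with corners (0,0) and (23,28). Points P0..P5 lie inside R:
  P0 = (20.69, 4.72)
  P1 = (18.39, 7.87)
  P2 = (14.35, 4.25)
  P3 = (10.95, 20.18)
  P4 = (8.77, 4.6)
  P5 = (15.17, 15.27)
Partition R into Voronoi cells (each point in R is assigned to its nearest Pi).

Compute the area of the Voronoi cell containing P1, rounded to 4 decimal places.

Area of P1's cell: 50.6436

1. box [0,23]×[0,28]: [(0, 0) (23, 0) (23, 28) (0, 28)]
2. ⊥bis P1·P0 via (19.54,6.295): [(0, 0) (10.9186, 0) (23, 8.8213) (23, 28) (0, 28)]  |A|=590.7128
3. ⊥bis P1·P2 via (16.37,6.06): [(0, 24.3293) (17.4964, 4.8029) (23, 8.8213) (23, 28) (0, 28)]  |A|=351.6547
4. ⊥bis P1·P3 via (14.67,14.025): [(11.1431, 11.8934) (17.4964, 4.8029) (23, 8.8213) (23, 19.0595)]  |A|=92.9737
5. ⊥bis P1·P4 via (13.58,6.235): [(11.5691, 12.1509) (11.9705, 10.9699) (17.4964, 4.8029) (23, 8.8213) (23, 19.0595)]  |A|=92.6705
6. ⊥bis P1·P5 via (16.78,11.57): [(12.9328, 9.896) (17.4964, 4.8029) (23, 8.8213) (23, 14.2765)]  |A|=50.6436
7. canonical 4-gon: [(12.9328, 9.896) (17.4964, 4.8029) (23, 8.8213) (23, 14.2765)]
8. shoelace: 50.6436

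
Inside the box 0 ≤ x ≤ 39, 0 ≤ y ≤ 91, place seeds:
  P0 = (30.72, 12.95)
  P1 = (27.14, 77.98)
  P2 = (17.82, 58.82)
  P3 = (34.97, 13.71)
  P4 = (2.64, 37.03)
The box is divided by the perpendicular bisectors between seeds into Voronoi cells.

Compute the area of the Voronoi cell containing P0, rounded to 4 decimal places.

1. box [0,39]×[0,91]: [(0, 0) (39, 0) (39, 91) (0, 91)]
2. ⊥bis P0·P1 via (28.93,45.465): [(0, 43.8724) (0, 0) (39, 0) (39, 46.0194)]  |A|=1752.8887
3. ⊥bis P0·P2 via (24.27,35.885): [(0, 29.0596) (0, 0) (39, 0) (39, 40.0275)]  |A|=1347.1979
4. ⊥bis P0·P3 via (32.845,13.33): [(28.5942, 37.1011) (0, 29.0596) (0, 0) (35.2287, 0)]  |A|=1068.9788
5. ⊥bis P0·P4 via (16.68,24.99): [(28.5942, 37.1011) (26.5801, 36.5347) (0, 5.5392) (0, 0) (35.2287, 0)]  |A|=756.3921
6. canonical 5-gon: [(28.5942, 37.1011) (26.5801, 36.5347) (0, 5.5392) (0, 0) (35.2287, 0)]
7. shoelace: 756.3921

Area of P0's cell: 756.3921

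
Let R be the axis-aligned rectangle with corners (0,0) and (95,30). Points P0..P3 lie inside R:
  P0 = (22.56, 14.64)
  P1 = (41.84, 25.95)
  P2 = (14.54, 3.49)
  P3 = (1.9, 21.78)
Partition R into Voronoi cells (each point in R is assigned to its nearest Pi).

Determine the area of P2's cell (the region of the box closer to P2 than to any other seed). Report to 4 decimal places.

1. box [0,95]×[0,30]: [(0, 0) (95, 0) (95, 30) (0, 30)]
2. ⊥bis P2·P0 via (18.55,9.065): [(0, 22.4077) (0, 0) (31.1528, 0)]  |A|=349.0316
3. ⊥bis P2·P1 via (28.19,14.72): [(0, 22.4077) (0, 0) (31.1528, 0)]  |A|=349.0316
4. ⊥bis P2·P3 via (8.22,12.635): [(10.957, 14.5265) (0, 6.9543) (0, 0) (31.1528, 0)]  |A|=264.3699
5. canonical 4-gon: [(10.957, 14.5265) (0, 6.9543) (0, 0) (31.1528, 0)]
6. shoelace: 264.3699

Area of P2's cell: 264.3699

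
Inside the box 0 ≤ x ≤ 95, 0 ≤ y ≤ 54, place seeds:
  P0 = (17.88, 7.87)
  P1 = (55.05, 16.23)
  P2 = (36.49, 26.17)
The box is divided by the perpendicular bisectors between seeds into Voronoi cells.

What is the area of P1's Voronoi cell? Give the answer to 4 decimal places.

Area of P1's cell: 2475.7912

1. box [0,95]×[0,54]: [(0, 0) (95, 0) (95, 54) (0, 54)]
2. ⊥bis P1·P0 via (36.465,12.05): [(39.1752, 0) (95, 0) (95, 54) (27.0299, 54)]  |A|=3342.4619
3. ⊥bis P1·P2 via (45.77,21.2): [(37.7677, 6.258) (39.1752, 0) (95, 0) (95, 54) (63.3364, 54)]  |A|=2475.7912
4. canonical 5-gon: [(37.7677, 6.258) (39.1752, 0) (95, 0) (95, 54) (63.3364, 54)]
5. shoelace: 2475.7912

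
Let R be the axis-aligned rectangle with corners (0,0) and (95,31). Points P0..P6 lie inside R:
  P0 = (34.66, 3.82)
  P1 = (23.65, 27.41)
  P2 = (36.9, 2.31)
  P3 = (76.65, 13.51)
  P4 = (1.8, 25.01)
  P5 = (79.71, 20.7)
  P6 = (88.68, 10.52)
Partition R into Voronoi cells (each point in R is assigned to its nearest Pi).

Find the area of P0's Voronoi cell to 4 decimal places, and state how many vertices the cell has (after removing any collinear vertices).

1. box [0,95]×[0,31]: [(0, 0) (95, 0) (95, 31) (0, 31)]
2. ⊥bis P0·P1 via (29.155,15.615): [(0, 2.0077) (0, 0) (95, 0) (95, 31) (62.1189, 31)]  |A|=2044.5152
3. ⊥bis P0·P2 via (35.78,3.065): [(51.1648, 25.8875) (0, 2.0077) (0, 0) (33.7139, 0)]  |A|=487.7449
4. ⊥bis P0·P3 via (55.655,8.665): [(51.1648, 25.8875) (0, 2.0077) (0, 0) (33.7139, 0)]  |A|=487.7449
5. ⊥bis P0·P4 via (18.23,14.415): [(51.1648, 25.8875) (14.6332, 8.8373) (8.9344, 0) (33.7139, 0)]  |A|=433.5774
6. ⊥bis P0·P5 via (57.185,12.26): [(51.1648, 25.8875) (14.6332, 8.8373) (8.9344, 0) (33.7139, 0)]  |A|=433.5774
7. ⊥bis P0·P6 via (61.67,7.17): [(51.1648, 25.8875) (14.6332, 8.8373) (8.9344, 0) (33.7139, 0)]  |A|=433.5774
8. canonical 4-gon: [(51.1648, 25.8875) (14.6332, 8.8373) (8.9344, 0) (33.7139, 0)]
9. shoelace: 433.5774

Area of P0's cell: 433.5774 (4 vertices)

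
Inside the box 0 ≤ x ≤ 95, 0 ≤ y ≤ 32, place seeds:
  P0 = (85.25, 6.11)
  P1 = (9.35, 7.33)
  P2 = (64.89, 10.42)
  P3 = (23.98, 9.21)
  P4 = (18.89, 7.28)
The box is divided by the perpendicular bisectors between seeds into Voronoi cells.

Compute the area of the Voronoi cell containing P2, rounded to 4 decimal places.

1. box [0,95]×[0,32]: [(0, 0) (95, 0) (95, 32) (0, 32)]
2. ⊥bis P2·P0 via (75.07,8.265): [(0, 0) (73.3204, 0) (80.0945, 32) (0, 32)]  |A|=2454.6374
3. ⊥bis P2·P1 via (37.12,8.875): [(37.6138, 0) (73.3204, 0) (80.0945, 32) (35.8334, 32)]  |A|=1279.4823
4. ⊥bis P2·P3 via (44.435,9.815): [(44.7253, 0) (73.3204, 0) (80.0945, 32) (43.7788, 32)]  |A|=1038.5713
5. ⊥bis P2·P4 via (41.89,8.85): [(44.7253, 0) (73.3204, 0) (80.0945, 32) (43.7788, 32)]  |A|=1038.5713
6. canonical 4-gon: [(44.7253, 0) (73.3204, 0) (80.0945, 32) (43.7788, 32)]
7. shoelace: 1038.5713

Area of P2's cell: 1038.5713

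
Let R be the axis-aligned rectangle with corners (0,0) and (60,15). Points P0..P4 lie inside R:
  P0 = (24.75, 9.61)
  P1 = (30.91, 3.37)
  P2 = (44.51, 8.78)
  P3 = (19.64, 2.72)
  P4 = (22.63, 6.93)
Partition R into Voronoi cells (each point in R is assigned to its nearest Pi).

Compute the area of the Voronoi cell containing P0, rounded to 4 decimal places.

Area of P0's cell: 98.0416

1. box [0,60]×[0,15]: [(0, 0) (60, 0) (60, 15) (0, 15)]
2. ⊥bis P0·P1 via (27.83,6.49): [(0, 0) (21.2557, 0) (36.4505, 15) (0, 15)]  |A|=432.7968
3. ⊥bis P0·P2 via (34.63,9.195): [(0, 0) (21.2557, 0) (34.8056, 13.3762) (34.8738, 15) (0, 15)]  |A|=431.5166
4. ⊥bis P0·P3 via (22.195,6.165): [(25.2246, 3.918) (34.8056, 13.3762) (34.8738, 15) (10.2824, 15)]  |A|=143.7165
5. ⊥bis P0·P4 via (23.69,8.27): [(26.9893, 5.6601) (34.8056, 13.3762) (34.8738, 15) (15.1823, 15)]  |A|=98.0416
6. canonical 4-gon: [(26.9893, 5.6601) (34.8056, 13.3762) (34.8738, 15) (15.1823, 15)]
7. shoelace: 98.0416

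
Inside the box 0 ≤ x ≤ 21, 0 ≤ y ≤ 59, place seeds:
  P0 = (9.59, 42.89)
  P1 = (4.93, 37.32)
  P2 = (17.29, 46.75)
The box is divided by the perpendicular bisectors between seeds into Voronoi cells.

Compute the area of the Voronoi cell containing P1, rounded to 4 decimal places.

1. box [0,21]×[0,59]: [(0, 0) (21, 0) (21, 59) (0, 59)]
2. ⊥bis P1·P0 via (7.26,40.105): [(0, 46.1789) (0, 0) (21, 0) (21, 28.6098)]  |A|=785.2811
3. ⊥bis P1·P2 via (11.11,42.035): [(0, 46.1789) (0, 0) (21, 0) (21, 28.6098)]  |A|=785.2811
4. canonical 4-gon: [(0, 46.1789) (0, 0) (21, 0) (21, 28.6098)]
5. shoelace: 785.2811

Area of P1's cell: 785.2811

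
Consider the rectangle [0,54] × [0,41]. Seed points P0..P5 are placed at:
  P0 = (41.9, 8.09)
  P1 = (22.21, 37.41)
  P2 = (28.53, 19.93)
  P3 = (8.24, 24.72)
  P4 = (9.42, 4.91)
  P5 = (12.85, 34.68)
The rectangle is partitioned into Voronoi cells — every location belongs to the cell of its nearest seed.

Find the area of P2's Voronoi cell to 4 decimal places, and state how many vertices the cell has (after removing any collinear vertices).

1. box [0,54]×[0,41]: [(0, 0) (54, 0) (54, 41) (0, 41)]
2. ⊥bis P2·P0 via (35.215,14.01): [(0, 0) (22.8082, 0) (54, 35.2225) (54, 41) (0, 41)]  |A|=1664.6748
3. ⊥bis P2·P1 via (25.37,28.67): [(0, 19.4973) (0, 0) (22.8082, 0) (54, 35.2225) (54, 39.0214)]  |A|=1030.679
4. ⊥bis P2·P3 via (18.385,22.325): [(19.3709, 26.501) (13.1146, 0) (22.8082, 0) (54, 35.2225) (54, 39.0214)]  |A|=668.0645
5. ⊥bis P2·P4 via (18.975,12.42): [(19.3709, 26.501) (16.7231, 15.2852) (25.9491, 3.5468) (54, 35.2225) (54, 39.0214)]  |A|=559.184
6. ⊥bis P2·P5 via (20.69,27.305): [(20.2237, 26.8093) (19.1823, 25.7022) (16.7231, 15.2852) (25.9491, 3.5468) (54, 35.2225) (54, 39.0214)]  |A|=558.8725
7. canonical 6-gon: [(20.2237, 26.8093) (19.1823, 25.7022) (16.7231, 15.2852) (25.9491, 3.5468) (54, 35.2225) (54, 39.0214)]
8. shoelace: 558.8725

Area of P2's cell: 558.8725 (6 vertices)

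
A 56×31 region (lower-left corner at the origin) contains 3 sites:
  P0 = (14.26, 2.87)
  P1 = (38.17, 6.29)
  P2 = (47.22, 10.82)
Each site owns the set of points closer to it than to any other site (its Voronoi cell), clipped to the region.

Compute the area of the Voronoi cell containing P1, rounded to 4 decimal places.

1. box [0,56]×[0,31]: [(0, 0) (56, 0) (56, 31) (0, 31)]
2. ⊥bis P1·P0 via (26.215,4.58): [(26.8701, 0) (56, 0) (56, 31) (22.436, 31)]  |A|=971.7557
3. ⊥bis P1·P2 via (42.695,8.555): [(26.8701, 0) (46.9772, 0) (31.4601, 31) (22.436, 31)]  |A|=451.5342
4. canonical 4-gon: [(26.8701, 0) (46.9772, 0) (31.4601, 31) (22.436, 31)]
5. shoelace: 451.5342

Area of P1's cell: 451.5342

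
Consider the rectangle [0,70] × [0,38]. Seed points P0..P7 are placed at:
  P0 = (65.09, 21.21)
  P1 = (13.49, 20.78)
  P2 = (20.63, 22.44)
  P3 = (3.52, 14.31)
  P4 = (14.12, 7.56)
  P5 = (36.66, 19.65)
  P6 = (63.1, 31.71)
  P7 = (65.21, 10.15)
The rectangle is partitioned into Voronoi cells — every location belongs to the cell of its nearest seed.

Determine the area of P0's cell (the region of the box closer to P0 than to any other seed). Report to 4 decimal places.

Area of P0's cell: 193.5659

1. box [0,70]×[0,38]: [(0, 0) (70, 0) (70, 38) (0, 38)]
2. ⊥bis P0·P1 via (39.29,20.995): [(39.465, 0) (70, 0) (70, 38) (39.1483, 38)]  |A|=1166.3483
3. ⊥bis P0·P2 via (42.86,21.825): [(42.2562, 0) (70, 0) (70, 38) (43.3075, 38)]  |A|=1034.2899
4. ⊥bis P0·P3 via (34.305,17.76): [(42.2562, 0) (70, 0) (70, 38) (43.3075, 38)]  |A|=1034.2899
5. ⊥bis P0·P4 via (39.605,14.385): [(42.3687, 4.0653) (43.4574, 0) (70, 0) (70, 38) (43.3075, 38)]  |A|=1031.8483
6. ⊥bis P0·P5 via (50.875,20.43): [(51.996, 0) (70, 0) (70, 38) (49.9109, 38)]  |A|=723.7683
7. ⊥bis P0·P6 via (64.095,26.46): [(50.6836, 23.9182) (51.996, 0) (70, 0) (70, 27.5791)]  |A|=481.6764
8. ⊥bis P0·P7 via (65.15,15.68): [(50.6836, 23.9182) (51.144, 15.528) (70, 15.7326) (70, 27.5791)]  |A|=193.5659
9. canonical 4-gon: [(50.6836, 23.9182) (51.144, 15.528) (70, 15.7326) (70, 27.5791)]
10. shoelace: 193.5659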